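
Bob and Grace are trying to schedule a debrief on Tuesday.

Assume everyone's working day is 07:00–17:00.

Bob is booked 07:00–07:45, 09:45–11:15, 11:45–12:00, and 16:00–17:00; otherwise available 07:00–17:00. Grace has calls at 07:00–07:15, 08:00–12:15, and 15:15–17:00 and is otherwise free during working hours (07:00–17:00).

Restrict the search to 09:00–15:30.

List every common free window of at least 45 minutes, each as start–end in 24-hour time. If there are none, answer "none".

12:15–15:15

Bob free within 07:00–17:00: 07:45–09:45, 11:15–11:45, 12:00–16:00.
Grace free within 07:00–17:00: 07:15–08:00, 12:15–15:15.
Bob ∩ Grace: 07:45–08:00, 12:15–15:15.
Restricted to 09:00–15:30: 12:15–15:15.
Windows ≥ 45 min: 12:15–15:15.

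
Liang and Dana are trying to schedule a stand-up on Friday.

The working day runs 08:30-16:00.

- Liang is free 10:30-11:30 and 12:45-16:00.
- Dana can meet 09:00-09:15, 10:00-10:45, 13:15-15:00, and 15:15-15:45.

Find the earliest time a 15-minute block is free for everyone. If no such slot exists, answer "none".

Liang ∩ Dana: 10:30–10:45, 13:15–15:00, 15:15–15:45.
Windows ≥ 15 min: 10:30–10:45, 13:15–15:00, 15:15–15:45.
Earliest such window starts at 10:30.

10:30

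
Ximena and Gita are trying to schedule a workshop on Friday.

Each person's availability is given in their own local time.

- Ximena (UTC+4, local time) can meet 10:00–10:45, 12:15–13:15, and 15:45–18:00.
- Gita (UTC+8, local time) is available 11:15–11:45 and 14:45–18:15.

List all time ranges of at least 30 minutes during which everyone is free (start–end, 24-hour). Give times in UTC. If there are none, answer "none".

08:15–09:15

Ximena → UTC: 06:00–06:45, 08:15–09:15, 11:45–14:00.
Gita → UTC: 03:15–03:45, 06:45–10:15.
Ximena ∩ Gita: 08:15–09:15.
Windows ≥ 30 min: 08:15–09:15.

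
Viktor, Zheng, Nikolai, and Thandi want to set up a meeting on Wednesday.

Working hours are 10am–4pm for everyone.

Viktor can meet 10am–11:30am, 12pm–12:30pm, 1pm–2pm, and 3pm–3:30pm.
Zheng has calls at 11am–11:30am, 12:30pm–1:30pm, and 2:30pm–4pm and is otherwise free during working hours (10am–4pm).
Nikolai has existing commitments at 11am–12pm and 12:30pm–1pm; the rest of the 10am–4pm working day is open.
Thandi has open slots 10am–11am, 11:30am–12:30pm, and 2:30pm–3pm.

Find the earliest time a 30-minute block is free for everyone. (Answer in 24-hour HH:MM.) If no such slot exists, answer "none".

10:00

Zheng free within 10:00–16:00: 10:00–11:00, 11:30–12:30, 13:30–14:30.
Nikolai free within 10:00–16:00: 10:00–11:00, 12:00–12:30, 13:00–16:00.
Viktor ∩ Zheng: 10:00–11:00, 12:00–12:30, 13:30–14:00.
Viktor ∩ Zheng ∩ Nikolai: 10:00–11:00, 12:00–12:30, 13:30–14:00.
Viktor ∩ Zheng ∩ Nikolai ∩ Thandi: 10:00–11:00, 12:00–12:30.
Windows ≥ 30 min: 10:00–11:00, 12:00–12:30.
Earliest such window starts at 10:00.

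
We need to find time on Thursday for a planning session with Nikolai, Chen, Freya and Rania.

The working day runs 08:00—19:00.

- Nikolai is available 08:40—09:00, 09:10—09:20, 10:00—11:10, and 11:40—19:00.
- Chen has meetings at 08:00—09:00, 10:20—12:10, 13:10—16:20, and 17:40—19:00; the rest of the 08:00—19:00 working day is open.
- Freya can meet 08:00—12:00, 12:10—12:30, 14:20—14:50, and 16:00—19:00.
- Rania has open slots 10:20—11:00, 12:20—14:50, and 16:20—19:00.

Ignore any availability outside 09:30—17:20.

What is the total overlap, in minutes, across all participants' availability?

70 minutes

Chen free within 08:00–19:00: 09:00–10:20, 12:10–13:10, 16:20–17:40.
Nikolai ∩ Chen: 09:10–09:20, 10:00–10:20, 12:10–13:10, 16:20–17:40.
Nikolai ∩ Chen ∩ Freya: 09:10–09:20, 10:00–10:20, 12:10–12:30, 16:20–17:40.
Nikolai ∩ Chen ∩ Freya ∩ Rania: 12:20–12:30, 16:20–17:40.
Restricted to 09:30–17:20: 12:20–12:30, 16:20–17:20.
Total common minutes: 10 + 60 = 70.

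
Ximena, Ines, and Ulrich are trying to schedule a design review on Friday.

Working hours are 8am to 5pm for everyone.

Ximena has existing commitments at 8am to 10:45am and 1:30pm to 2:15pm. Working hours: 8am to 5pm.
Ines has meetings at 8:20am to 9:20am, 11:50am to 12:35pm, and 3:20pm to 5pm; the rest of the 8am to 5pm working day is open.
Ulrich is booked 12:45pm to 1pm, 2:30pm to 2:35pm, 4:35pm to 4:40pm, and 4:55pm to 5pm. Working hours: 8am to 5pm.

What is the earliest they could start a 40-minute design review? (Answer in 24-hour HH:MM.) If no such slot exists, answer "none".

Ximena free within 08:00–17:00: 10:45–13:30, 14:15–17:00.
Ines free within 08:00–17:00: 08:00–08:20, 09:20–11:50, 12:35–15:20.
Ulrich free within 08:00–17:00: 08:00–12:45, 13:00–14:30, 14:35–16:35, 16:40–16:55.
Ximena ∩ Ines: 10:45–11:50, 12:35–13:30, 14:15–15:20.
Ximena ∩ Ines ∩ Ulrich: 10:45–11:50, 12:35–12:45, 13:00–13:30, 14:15–14:30, 14:35–15:20.
Windows ≥ 40 min: 10:45–11:50, 14:35–15:20.
Earliest such window starts at 10:45.

10:45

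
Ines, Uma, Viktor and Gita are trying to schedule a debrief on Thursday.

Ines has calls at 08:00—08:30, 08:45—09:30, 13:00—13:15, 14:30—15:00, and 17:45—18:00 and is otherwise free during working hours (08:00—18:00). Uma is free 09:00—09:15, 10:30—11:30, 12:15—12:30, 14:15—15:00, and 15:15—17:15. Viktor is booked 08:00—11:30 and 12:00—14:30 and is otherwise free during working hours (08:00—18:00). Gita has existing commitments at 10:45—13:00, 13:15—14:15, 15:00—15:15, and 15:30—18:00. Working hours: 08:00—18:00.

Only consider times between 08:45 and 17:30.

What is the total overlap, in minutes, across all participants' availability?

Ines free within 08:00–18:00: 08:30–08:45, 09:30–13:00, 13:15–14:30, 15:00–17:45.
Viktor free within 08:00–18:00: 11:30–12:00, 14:30–18:00.
Gita free within 08:00–18:00: 08:00–10:45, 13:00–13:15, 14:15–15:00, 15:15–15:30.
Ines ∩ Uma: 10:30–11:30, 12:15–12:30, 14:15–14:30, 15:15–17:15.
Ines ∩ Uma ∩ Viktor: 15:15–17:15.
Ines ∩ Uma ∩ Viktor ∩ Gita: 15:15–15:30.
Restricted to 08:45–17:30: 15:15–15:30.
Total common minutes: 15.

15 minutes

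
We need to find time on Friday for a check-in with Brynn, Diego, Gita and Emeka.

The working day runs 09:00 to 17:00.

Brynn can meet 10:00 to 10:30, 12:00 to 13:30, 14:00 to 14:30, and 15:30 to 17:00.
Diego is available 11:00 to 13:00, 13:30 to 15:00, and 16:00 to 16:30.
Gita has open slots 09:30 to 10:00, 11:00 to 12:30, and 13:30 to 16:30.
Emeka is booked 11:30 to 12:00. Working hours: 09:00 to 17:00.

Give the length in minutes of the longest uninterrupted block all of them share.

30 minutes

Emeka free within 09:00–17:00: 09:00–11:30, 12:00–17:00.
Brynn ∩ Diego: 12:00–13:00, 14:00–14:30, 16:00–16:30.
Brynn ∩ Diego ∩ Gita: 12:00–12:30, 14:00–14:30, 16:00–16:30.
Brynn ∩ Diego ∩ Gita ∩ Emeka: 12:00–12:30, 14:00–14:30, 16:00–16:30.
Common window lengths: 30, 30, 30 min; longest is 30.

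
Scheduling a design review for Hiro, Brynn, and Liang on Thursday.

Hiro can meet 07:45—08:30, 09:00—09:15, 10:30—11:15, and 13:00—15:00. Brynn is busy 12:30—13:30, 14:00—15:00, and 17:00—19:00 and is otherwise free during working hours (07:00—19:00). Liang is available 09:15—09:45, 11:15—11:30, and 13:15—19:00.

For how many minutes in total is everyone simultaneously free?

Brynn free within 07:00–19:00: 07:00–12:30, 13:30–14:00, 15:00–17:00.
Hiro ∩ Brynn: 07:45–08:30, 09:00–09:15, 10:30–11:15, 13:30–14:00.
Hiro ∩ Brynn ∩ Liang: 13:30–14:00.
Total common minutes: 30.

30 minutes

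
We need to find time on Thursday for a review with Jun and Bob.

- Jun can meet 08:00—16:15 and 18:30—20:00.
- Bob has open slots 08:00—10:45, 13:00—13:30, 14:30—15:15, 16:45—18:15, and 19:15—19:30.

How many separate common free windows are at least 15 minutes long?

Jun ∩ Bob: 08:00–10:45, 13:00–13:30, 14:30–15:15, 19:15–19:30.
Windows ≥ 15 min: 08:00–10:45, 13:00–13:30, 14:30–15:15, 19:15–19:30.
That's 4 windows.

4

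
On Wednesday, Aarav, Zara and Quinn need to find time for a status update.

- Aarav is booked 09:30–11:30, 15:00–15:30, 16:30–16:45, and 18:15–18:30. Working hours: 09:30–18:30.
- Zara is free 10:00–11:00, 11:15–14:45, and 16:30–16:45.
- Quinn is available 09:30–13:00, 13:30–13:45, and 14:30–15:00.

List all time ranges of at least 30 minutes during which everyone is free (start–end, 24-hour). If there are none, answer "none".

Aarav free within 09:30–18:30: 11:30–15:00, 15:30–16:30, 16:45–18:15.
Aarav ∩ Zara: 11:30–14:45.
Aarav ∩ Zara ∩ Quinn: 11:30–13:00, 13:30–13:45, 14:30–14:45.
Windows ≥ 30 min: 11:30–13:00.

11:30–13:00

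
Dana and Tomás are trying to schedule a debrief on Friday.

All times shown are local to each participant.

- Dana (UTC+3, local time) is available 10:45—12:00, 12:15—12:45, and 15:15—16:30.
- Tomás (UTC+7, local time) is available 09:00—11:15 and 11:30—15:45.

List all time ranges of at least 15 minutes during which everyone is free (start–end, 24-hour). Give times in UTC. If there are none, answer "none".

Dana → UTC: 07:45–09:00, 09:15–09:45, 12:15–13:30.
Tomás → UTC: 02:00–04:15, 04:30–08:45.
Dana ∩ Tomás: 07:45–08:45.
Windows ≥ 15 min: 07:45–08:45.

07:45–08:45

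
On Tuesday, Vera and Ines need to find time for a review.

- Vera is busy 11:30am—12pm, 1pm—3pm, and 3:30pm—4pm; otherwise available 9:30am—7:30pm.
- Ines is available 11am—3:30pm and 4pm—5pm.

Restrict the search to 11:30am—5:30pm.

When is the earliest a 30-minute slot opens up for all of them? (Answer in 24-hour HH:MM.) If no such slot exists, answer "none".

12:00

Vera free within 09:30–19:30: 09:30–11:30, 12:00–13:00, 15:00–15:30, 16:00–19:30.
Vera ∩ Ines: 11:00–11:30, 12:00–13:00, 15:00–15:30, 16:00–17:00.
Restricted to 11:30–17:30: 12:00–13:00, 15:00–15:30, 16:00–17:00.
Windows ≥ 30 min: 12:00–13:00, 15:00–15:30, 16:00–17:00.
Earliest such window starts at 12:00.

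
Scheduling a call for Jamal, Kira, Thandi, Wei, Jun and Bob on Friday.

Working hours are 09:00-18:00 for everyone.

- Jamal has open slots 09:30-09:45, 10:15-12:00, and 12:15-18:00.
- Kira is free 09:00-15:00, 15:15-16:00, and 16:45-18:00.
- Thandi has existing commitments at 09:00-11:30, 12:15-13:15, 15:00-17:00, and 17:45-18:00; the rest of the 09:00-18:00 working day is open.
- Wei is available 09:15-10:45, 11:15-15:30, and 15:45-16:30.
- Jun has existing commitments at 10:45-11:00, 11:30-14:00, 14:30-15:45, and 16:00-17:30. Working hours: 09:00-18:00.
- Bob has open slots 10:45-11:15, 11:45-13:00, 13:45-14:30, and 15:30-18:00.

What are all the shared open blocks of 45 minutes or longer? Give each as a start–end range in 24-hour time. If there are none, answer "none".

none

Thandi free within 09:00–18:00: 11:30–12:15, 13:15–15:00, 17:00–17:45.
Jun free within 09:00–18:00: 09:00–10:45, 11:00–11:30, 14:00–14:30, 15:45–16:00, 17:30–18:00.
Jamal ∩ Kira: 09:30–09:45, 10:15–12:00, 12:15–15:00, 15:15–16:00, 16:45–18:00.
Jamal ∩ Kira ∩ Thandi: 11:30–12:00, 13:15–15:00, 17:00–17:45.
Jamal ∩ Kira ∩ Thandi ∩ Wei: 11:30–12:00, 13:15–15:00.
Jamal ∩ Kira ∩ Thandi ∩ Wei ∩ Jun: 14:00–14:30.
Jamal ∩ Kira ∩ Thandi ∩ Wei ∩ Jun ∩ Bob: 14:00–14:30.
Windows ≥ 45 min: (none).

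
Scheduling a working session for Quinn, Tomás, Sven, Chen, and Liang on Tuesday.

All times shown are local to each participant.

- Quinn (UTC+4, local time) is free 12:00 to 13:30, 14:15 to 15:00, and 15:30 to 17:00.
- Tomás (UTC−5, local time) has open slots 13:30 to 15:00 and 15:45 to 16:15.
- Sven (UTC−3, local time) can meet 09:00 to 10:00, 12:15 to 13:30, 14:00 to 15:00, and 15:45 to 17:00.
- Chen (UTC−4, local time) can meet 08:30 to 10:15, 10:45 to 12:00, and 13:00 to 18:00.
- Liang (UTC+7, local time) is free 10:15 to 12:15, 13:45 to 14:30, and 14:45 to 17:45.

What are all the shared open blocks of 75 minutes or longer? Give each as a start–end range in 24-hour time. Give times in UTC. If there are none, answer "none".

none

Quinn → UTC: 08:00–09:30, 10:15–11:00, 11:30–13:00.
Tomás → UTC: 18:30–20:00, 20:45–21:15.
Sven → UTC: 12:00–13:00, 15:15–16:30, 17:00–18:00, 18:45–20:00.
Chen → UTC: 12:30–14:15, 14:45–16:00, 17:00–22:00.
Liang → UTC: 03:15–05:15, 06:45–07:30, 07:45–10:45.
Quinn ∩ Tomás: (none).
Quinn ∩ Tomás ∩ Sven: (none).
Quinn ∩ Tomás ∩ Sven ∩ Chen: (none).
Quinn ∩ Tomás ∩ Sven ∩ Chen ∩ Liang: (none).
Windows ≥ 75 min: (none).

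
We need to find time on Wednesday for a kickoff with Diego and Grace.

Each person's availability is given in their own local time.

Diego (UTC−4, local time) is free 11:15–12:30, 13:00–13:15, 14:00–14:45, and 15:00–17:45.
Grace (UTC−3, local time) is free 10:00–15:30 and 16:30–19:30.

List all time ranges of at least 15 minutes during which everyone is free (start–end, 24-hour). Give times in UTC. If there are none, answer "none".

Diego → UTC: 15:15–16:30, 17:00–17:15, 18:00–18:45, 19:00–21:45.
Grace → UTC: 13:00–18:30, 19:30–22:30.
Diego ∩ Grace: 15:15–16:30, 17:00–17:15, 18:00–18:30, 19:30–21:45.
Windows ≥ 15 min: 15:15–16:30, 17:00–17:15, 18:00–18:30, 19:30–21:45.

15:15–16:30, 17:00–17:15, 18:00–18:30, 19:30–21:45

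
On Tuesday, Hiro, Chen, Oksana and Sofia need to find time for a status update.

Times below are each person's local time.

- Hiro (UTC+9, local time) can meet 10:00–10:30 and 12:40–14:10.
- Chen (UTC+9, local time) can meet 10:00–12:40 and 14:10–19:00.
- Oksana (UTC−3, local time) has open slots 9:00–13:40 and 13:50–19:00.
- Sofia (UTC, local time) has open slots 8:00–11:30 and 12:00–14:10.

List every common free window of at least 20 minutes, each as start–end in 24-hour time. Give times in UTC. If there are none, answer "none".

none

Hiro → UTC: 01:00–01:30, 03:40–05:10.
Chen → UTC: 01:00–03:40, 05:10–10:00.
Oksana → UTC: 12:00–16:40, 16:50–22:00.
Sofia → UTC: 08:00–11:30, 12:00–14:10.
Hiro ∩ Chen: 01:00–01:30.
Hiro ∩ Chen ∩ Oksana: (none).
Hiro ∩ Chen ∩ Oksana ∩ Sofia: (none).
Windows ≥ 20 min: (none).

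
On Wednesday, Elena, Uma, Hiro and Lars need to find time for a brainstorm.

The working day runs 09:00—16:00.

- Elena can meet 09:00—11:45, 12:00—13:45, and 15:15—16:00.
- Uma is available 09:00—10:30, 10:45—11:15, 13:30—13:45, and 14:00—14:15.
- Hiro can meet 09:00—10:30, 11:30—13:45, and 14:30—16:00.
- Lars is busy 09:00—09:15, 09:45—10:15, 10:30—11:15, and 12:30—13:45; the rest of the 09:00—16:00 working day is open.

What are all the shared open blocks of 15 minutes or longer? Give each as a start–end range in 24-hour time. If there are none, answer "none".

Lars free within 09:00–16:00: 09:15–09:45, 10:15–10:30, 11:15–12:30, 13:45–16:00.
Elena ∩ Uma: 09:00–10:30, 10:45–11:15, 13:30–13:45.
Elena ∩ Uma ∩ Hiro: 09:00–10:30, 13:30–13:45.
Elena ∩ Uma ∩ Hiro ∩ Lars: 09:15–09:45, 10:15–10:30.
Windows ≥ 15 min: 09:15–09:45, 10:15–10:30.

09:15–09:45, 10:15–10:30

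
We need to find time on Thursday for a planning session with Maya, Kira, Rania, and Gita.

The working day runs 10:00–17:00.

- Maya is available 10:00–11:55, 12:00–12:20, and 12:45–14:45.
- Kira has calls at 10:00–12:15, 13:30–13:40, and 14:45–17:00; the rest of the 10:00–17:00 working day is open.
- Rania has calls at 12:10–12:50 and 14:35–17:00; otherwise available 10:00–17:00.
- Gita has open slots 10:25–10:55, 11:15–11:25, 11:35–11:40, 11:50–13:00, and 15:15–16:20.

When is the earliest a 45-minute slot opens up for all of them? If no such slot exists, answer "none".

none

Kira free within 10:00–17:00: 12:15–13:30, 13:40–14:45.
Rania free within 10:00–17:00: 10:00–12:10, 12:50–14:35.
Maya ∩ Kira: 12:15–12:20, 12:45–13:30, 13:40–14:45.
Maya ∩ Kira ∩ Rania: 12:50–13:30, 13:40–14:35.
Maya ∩ Kira ∩ Rania ∩ Gita: 12:50–13:00.
Windows ≥ 45 min: (none).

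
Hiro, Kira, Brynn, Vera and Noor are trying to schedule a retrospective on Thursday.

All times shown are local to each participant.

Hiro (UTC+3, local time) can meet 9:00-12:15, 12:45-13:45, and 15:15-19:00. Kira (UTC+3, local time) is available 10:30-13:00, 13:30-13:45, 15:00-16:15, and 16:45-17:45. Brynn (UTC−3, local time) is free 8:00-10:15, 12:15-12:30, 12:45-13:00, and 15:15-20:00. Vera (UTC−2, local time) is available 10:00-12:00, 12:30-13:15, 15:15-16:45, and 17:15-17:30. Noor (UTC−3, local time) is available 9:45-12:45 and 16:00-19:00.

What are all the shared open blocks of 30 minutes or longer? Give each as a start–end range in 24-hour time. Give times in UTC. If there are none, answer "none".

12:45–13:15

Hiro → UTC: 06:00–09:15, 09:45–10:45, 12:15–16:00.
Kira → UTC: 07:30–10:00, 10:30–10:45, 12:00–13:15, 13:45–14:45.
Brynn → UTC: 11:00–13:15, 15:15–15:30, 15:45–16:00, 18:15–23:00.
Vera → UTC: 12:00–14:00, 14:30–15:15, 17:15–18:45, 19:15–19:30.
Noor → UTC: 12:45–15:45, 19:00–22:00.
Hiro ∩ Kira: 07:30–09:15, 09:45–10:00, 10:30–10:45, 12:15–13:15, 13:45–14:45.
Hiro ∩ Kira ∩ Brynn: 12:15–13:15.
Hiro ∩ Kira ∩ Brynn ∩ Vera: 12:15–13:15.
Hiro ∩ Kira ∩ Brynn ∩ Vera ∩ Noor: 12:45–13:15.
Windows ≥ 30 min: 12:45–13:15.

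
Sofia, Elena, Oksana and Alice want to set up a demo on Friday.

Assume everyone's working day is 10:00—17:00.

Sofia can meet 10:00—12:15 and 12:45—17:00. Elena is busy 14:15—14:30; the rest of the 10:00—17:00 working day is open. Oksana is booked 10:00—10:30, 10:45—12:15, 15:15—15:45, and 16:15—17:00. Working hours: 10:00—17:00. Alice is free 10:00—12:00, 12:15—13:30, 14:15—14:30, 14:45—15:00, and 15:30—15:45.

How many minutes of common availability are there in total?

Elena free within 10:00–17:00: 10:00–14:15, 14:30–17:00.
Oksana free within 10:00–17:00: 10:30–10:45, 12:15–15:15, 15:45–16:15.
Sofia ∩ Elena: 10:00–12:15, 12:45–14:15, 14:30–17:00.
Sofia ∩ Elena ∩ Oksana: 10:30–10:45, 12:45–14:15, 14:30–15:15, 15:45–16:15.
Sofia ∩ Elena ∩ Oksana ∩ Alice: 10:30–10:45, 12:45–13:30, 14:45–15:00.
Total common minutes: 15 + 45 + 15 = 75.

75 minutes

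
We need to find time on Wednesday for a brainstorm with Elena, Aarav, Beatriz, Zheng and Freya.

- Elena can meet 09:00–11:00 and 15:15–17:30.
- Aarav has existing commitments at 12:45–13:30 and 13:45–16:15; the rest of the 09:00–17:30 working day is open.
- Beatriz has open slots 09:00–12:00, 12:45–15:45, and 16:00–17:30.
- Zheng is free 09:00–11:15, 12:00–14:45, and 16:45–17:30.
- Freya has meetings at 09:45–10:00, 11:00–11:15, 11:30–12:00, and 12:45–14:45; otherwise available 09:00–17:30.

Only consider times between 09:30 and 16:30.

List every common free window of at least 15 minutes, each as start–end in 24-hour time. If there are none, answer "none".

09:30–09:45, 10:00–11:00

Aarav free within 09:00–17:30: 09:00–12:45, 13:30–13:45, 16:15–17:30.
Freya free within 09:00–17:30: 09:00–09:45, 10:00–11:00, 11:15–11:30, 12:00–12:45, 14:45–17:30.
Elena ∩ Aarav: 09:00–11:00, 16:15–17:30.
Elena ∩ Aarav ∩ Beatriz: 09:00–11:00, 16:15–17:30.
Elena ∩ Aarav ∩ Beatriz ∩ Zheng: 09:00–11:00, 16:45–17:30.
Elena ∩ Aarav ∩ Beatriz ∩ Zheng ∩ Freya: 09:00–09:45, 10:00–11:00, 16:45–17:30.
Restricted to 09:30–16:30: 09:30–09:45, 10:00–11:00.
Windows ≥ 15 min: 09:30–09:45, 10:00–11:00.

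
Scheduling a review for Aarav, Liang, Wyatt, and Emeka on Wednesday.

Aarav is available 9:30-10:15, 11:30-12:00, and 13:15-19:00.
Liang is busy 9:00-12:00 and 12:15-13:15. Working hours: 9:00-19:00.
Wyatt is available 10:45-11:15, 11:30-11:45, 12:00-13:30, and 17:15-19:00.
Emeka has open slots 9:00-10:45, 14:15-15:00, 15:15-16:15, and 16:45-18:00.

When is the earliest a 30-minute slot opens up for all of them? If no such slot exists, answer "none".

17:15

Liang free within 09:00–19:00: 12:00–12:15, 13:15–19:00.
Aarav ∩ Liang: 13:15–19:00.
Aarav ∩ Liang ∩ Wyatt: 13:15–13:30, 17:15–19:00.
Aarav ∩ Liang ∩ Wyatt ∩ Emeka: 17:15–18:00.
Windows ≥ 30 min: 17:15–18:00.
Earliest such window starts at 17:15.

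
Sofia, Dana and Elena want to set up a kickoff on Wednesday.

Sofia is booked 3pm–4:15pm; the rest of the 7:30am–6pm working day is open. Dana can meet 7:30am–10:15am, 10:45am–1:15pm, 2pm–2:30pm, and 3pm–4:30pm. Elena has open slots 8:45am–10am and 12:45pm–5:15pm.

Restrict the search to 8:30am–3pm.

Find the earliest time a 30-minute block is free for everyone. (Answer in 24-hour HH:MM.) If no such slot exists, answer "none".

Sofia free within 07:30–18:00: 07:30–15:00, 16:15–18:00.
Sofia ∩ Dana: 07:30–10:15, 10:45–13:15, 14:00–14:30, 16:15–16:30.
Sofia ∩ Dana ∩ Elena: 08:45–10:00, 12:45–13:15, 14:00–14:30, 16:15–16:30.
Restricted to 08:30–15:00: 08:45–10:00, 12:45–13:15, 14:00–14:30.
Windows ≥ 30 min: 08:45–10:00, 12:45–13:15, 14:00–14:30.
Earliest such window starts at 08:45.

08:45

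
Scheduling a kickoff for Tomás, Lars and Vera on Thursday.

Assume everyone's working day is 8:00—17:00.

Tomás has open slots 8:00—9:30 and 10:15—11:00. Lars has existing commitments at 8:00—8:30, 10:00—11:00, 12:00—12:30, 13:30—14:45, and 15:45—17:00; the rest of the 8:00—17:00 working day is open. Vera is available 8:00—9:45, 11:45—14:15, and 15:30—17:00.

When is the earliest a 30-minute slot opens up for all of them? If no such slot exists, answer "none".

Lars free within 08:00–17:00: 08:30–10:00, 11:00–12:00, 12:30–13:30, 14:45–15:45.
Tomás ∩ Lars: 08:30–09:30.
Tomás ∩ Lars ∩ Vera: 08:30–09:30.
Windows ≥ 30 min: 08:30–09:30.
Earliest such window starts at 08:30.

08:30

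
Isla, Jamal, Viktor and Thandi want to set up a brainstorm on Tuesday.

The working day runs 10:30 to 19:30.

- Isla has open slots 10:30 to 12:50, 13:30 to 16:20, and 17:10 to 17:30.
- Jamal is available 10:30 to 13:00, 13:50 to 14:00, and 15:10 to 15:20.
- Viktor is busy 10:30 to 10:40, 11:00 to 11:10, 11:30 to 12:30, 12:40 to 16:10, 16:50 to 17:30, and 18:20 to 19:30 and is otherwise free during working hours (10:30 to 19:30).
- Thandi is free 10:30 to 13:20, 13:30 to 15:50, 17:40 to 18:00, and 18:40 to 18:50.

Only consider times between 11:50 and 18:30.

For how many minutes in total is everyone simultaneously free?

Viktor free within 10:30–19:30: 10:40–11:00, 11:10–11:30, 12:30–12:40, 16:10–16:50, 17:30–18:20.
Isla ∩ Jamal: 10:30–12:50, 13:50–14:00, 15:10–15:20.
Isla ∩ Jamal ∩ Viktor: 10:40–11:00, 11:10–11:30, 12:30–12:40.
Isla ∩ Jamal ∩ Viktor ∩ Thandi: 10:40–11:00, 11:10–11:30, 12:30–12:40.
Restricted to 11:50–18:30: 12:30–12:40.
Total common minutes: 10.

10 minutes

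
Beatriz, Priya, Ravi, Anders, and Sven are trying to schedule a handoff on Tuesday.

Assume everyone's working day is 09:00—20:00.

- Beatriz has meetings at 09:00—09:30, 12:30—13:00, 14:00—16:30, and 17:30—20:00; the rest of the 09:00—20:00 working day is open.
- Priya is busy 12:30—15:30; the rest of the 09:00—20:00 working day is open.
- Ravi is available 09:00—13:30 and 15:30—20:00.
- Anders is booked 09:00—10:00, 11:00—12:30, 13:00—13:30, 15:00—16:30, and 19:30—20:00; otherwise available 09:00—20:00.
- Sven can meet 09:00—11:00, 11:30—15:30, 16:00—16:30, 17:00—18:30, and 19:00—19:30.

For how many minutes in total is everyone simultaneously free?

90 minutes

Beatriz free within 09:00–20:00: 09:30–12:30, 13:00–14:00, 16:30–17:30.
Priya free within 09:00–20:00: 09:00–12:30, 15:30–20:00.
Anders free within 09:00–20:00: 10:00–11:00, 12:30–13:00, 13:30–15:00, 16:30–19:30.
Beatriz ∩ Priya: 09:30–12:30, 16:30–17:30.
Beatriz ∩ Priya ∩ Ravi: 09:30–12:30, 16:30–17:30.
Beatriz ∩ Priya ∩ Ravi ∩ Anders: 10:00–11:00, 16:30–17:30.
Beatriz ∩ Priya ∩ Ravi ∩ Anders ∩ Sven: 10:00–11:00, 17:00–17:30.
Total common minutes: 60 + 30 = 90.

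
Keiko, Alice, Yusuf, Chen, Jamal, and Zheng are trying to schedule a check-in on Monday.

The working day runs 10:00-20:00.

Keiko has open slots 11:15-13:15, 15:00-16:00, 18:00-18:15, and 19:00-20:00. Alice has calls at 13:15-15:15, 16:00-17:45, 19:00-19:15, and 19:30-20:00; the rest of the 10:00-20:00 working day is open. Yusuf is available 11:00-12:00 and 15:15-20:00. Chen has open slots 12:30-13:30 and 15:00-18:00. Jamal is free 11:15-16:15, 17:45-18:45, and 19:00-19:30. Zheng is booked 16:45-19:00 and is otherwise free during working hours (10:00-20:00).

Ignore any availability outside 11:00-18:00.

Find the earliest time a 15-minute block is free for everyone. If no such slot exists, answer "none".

Alice free within 10:00–20:00: 10:00–13:15, 15:15–16:00, 17:45–19:00, 19:15–19:30.
Zheng free within 10:00–20:00: 10:00–16:45, 19:00–20:00.
Keiko ∩ Alice: 11:15–13:15, 15:15–16:00, 18:00–18:15, 19:15–19:30.
Keiko ∩ Alice ∩ Yusuf: 11:15–12:00, 15:15–16:00, 18:00–18:15, 19:15–19:30.
Keiko ∩ Alice ∩ Yusuf ∩ Chen: 15:15–16:00.
Keiko ∩ Alice ∩ Yusuf ∩ Chen ∩ Jamal: 15:15–16:00.
Keiko ∩ Alice ∩ Yusuf ∩ Chen ∩ Jamal ∩ Zheng: 15:15–16:00.
Restricted to 11:00–18:00: 15:15–16:00.
Windows ≥ 15 min: 15:15–16:00.
Earliest such window starts at 15:15.

15:15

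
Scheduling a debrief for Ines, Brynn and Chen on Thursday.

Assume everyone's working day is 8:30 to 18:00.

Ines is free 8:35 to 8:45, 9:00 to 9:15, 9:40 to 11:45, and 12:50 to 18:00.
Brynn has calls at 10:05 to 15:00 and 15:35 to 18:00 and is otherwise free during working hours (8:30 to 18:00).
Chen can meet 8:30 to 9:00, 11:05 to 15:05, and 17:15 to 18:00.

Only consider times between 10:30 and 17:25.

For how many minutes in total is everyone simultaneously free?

5 minutes

Brynn free within 08:30–18:00: 08:30–10:05, 15:00–15:35.
Ines ∩ Brynn: 08:35–08:45, 09:00–09:15, 09:40–10:05, 15:00–15:35.
Ines ∩ Brynn ∩ Chen: 08:35–08:45, 15:00–15:05.
Restricted to 10:30–17:25: 15:00–15:05.
Total common minutes: 5.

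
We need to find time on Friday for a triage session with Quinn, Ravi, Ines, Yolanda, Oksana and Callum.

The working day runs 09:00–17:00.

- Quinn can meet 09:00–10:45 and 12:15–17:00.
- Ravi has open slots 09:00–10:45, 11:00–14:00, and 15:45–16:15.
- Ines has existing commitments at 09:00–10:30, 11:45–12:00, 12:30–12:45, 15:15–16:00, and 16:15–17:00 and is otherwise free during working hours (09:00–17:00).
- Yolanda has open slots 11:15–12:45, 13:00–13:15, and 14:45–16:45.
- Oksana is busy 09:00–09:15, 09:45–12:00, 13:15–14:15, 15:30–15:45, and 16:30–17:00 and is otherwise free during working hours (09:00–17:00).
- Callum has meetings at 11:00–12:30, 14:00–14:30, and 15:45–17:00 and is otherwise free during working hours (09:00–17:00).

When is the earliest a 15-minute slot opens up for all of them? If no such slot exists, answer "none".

Ines free within 09:00–17:00: 10:30–11:45, 12:00–12:30, 12:45–15:15, 16:00–16:15.
Oksana free within 09:00–17:00: 09:15–09:45, 12:00–13:15, 14:15–15:30, 15:45–16:30.
Callum free within 09:00–17:00: 09:00–11:00, 12:30–14:00, 14:30–15:45.
Quinn ∩ Ravi: 09:00–10:45, 12:15–14:00, 15:45–16:15.
Quinn ∩ Ravi ∩ Ines: 10:30–10:45, 12:15–12:30, 12:45–14:00, 16:00–16:15.
Quinn ∩ Ravi ∩ Ines ∩ Yolanda: 12:15–12:30, 13:00–13:15, 16:00–16:15.
Quinn ∩ Ravi ∩ Ines ∩ Yolanda ∩ Oksana: 12:15–12:30, 13:00–13:15, 16:00–16:15.
Quinn ∩ Ravi ∩ Ines ∩ Yolanda ∩ Oksana ∩ Callum: 13:00–13:15.
Windows ≥ 15 min: 13:00–13:15.
Earliest such window starts at 13:00.

13:00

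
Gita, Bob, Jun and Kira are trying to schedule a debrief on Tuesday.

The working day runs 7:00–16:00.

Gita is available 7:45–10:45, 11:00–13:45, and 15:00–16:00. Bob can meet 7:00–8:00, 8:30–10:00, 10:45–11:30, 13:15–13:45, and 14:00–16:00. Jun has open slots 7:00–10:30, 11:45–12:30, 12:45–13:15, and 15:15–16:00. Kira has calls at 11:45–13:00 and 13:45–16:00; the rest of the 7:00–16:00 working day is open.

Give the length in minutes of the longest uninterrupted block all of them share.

90 minutes

Kira free within 07:00–16:00: 07:00–11:45, 13:00–13:45.
Gita ∩ Bob: 07:45–08:00, 08:30–10:00, 11:00–11:30, 13:15–13:45, 15:00–16:00.
Gita ∩ Bob ∩ Jun: 07:45–08:00, 08:30–10:00, 15:15–16:00.
Gita ∩ Bob ∩ Jun ∩ Kira: 07:45–08:00, 08:30–10:00.
Common window lengths: 15, 90 min; longest is 90.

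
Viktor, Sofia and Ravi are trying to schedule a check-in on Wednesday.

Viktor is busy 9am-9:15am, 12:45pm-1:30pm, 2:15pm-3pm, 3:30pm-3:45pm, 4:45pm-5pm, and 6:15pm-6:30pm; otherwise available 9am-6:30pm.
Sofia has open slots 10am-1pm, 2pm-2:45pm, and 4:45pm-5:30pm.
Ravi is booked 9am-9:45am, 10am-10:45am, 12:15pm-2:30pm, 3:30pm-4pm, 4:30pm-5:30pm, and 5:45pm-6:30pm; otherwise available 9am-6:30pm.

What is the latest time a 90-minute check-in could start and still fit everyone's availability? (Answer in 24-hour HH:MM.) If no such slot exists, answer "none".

10:45

Viktor free within 09:00–18:30: 09:15–12:45, 13:30–14:15, 15:00–15:30, 15:45–16:45, 17:00–18:15.
Ravi free within 09:00–18:30: 09:45–10:00, 10:45–12:15, 14:30–15:30, 16:00–16:30, 17:30–17:45.
Viktor ∩ Sofia: 10:00–12:45, 14:00–14:15, 17:00–17:30.
Viktor ∩ Sofia ∩ Ravi: 10:45–12:15.
Windows ≥ 90 min: 10:45–12:15.
Latest start in the last window 10:45–12:15 is 12:15 − 90 min = 10:45.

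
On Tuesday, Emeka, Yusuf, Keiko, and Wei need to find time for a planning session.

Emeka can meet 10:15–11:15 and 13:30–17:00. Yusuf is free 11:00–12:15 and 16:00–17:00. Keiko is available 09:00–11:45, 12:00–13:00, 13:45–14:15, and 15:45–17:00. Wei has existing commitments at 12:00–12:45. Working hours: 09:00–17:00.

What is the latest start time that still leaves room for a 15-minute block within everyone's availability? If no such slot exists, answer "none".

16:45

Wei free within 09:00–17:00: 09:00–12:00, 12:45–17:00.
Emeka ∩ Yusuf: 11:00–11:15, 16:00–17:00.
Emeka ∩ Yusuf ∩ Keiko: 11:00–11:15, 16:00–17:00.
Emeka ∩ Yusuf ∩ Keiko ∩ Wei: 11:00–11:15, 16:00–17:00.
Windows ≥ 15 min: 11:00–11:15, 16:00–17:00.
Latest start in the last window 16:00–17:00 is 17:00 − 15 min = 16:45.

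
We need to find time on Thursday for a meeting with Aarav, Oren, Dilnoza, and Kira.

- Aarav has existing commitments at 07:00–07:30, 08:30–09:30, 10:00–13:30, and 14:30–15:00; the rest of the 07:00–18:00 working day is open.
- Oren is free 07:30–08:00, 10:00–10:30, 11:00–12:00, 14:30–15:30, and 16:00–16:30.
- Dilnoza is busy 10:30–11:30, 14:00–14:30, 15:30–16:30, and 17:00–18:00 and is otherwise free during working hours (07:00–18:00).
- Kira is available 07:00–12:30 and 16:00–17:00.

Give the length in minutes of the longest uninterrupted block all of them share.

30 minutes

Aarav free within 07:00–18:00: 07:30–08:30, 09:30–10:00, 13:30–14:30, 15:00–18:00.
Dilnoza free within 07:00–18:00: 07:00–10:30, 11:30–14:00, 14:30–15:30, 16:30–17:00.
Aarav ∩ Oren: 07:30–08:00, 15:00–15:30, 16:00–16:30.
Aarav ∩ Oren ∩ Dilnoza: 07:30–08:00, 15:00–15:30.
Aarav ∩ Oren ∩ Dilnoza ∩ Kira: 07:30–08:00.
Single common window of 30 minutes.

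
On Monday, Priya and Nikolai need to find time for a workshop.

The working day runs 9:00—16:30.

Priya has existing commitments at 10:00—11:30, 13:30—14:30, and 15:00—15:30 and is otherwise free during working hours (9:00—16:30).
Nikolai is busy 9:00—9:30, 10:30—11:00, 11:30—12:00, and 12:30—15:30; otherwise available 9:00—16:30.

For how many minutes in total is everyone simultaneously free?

120 minutes

Priya free within 09:00–16:30: 09:00–10:00, 11:30–13:30, 14:30–15:00, 15:30–16:30.
Nikolai free within 09:00–16:30: 09:30–10:30, 11:00–11:30, 12:00–12:30, 15:30–16:30.
Priya ∩ Nikolai: 09:30–10:00, 12:00–12:30, 15:30–16:30.
Total common minutes: 30 + 30 + 60 = 120.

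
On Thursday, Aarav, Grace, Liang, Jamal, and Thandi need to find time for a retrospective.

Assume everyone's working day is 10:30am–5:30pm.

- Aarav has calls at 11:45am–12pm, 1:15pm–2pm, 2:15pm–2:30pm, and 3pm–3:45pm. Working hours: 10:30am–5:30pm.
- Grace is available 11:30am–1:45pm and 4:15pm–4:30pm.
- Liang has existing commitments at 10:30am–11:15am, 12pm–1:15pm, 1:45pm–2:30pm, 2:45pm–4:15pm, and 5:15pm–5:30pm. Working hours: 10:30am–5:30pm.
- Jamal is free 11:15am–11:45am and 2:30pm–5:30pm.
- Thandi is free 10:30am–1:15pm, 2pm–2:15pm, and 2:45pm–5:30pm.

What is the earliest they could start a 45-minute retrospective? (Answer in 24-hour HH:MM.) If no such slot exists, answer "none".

Aarav free within 10:30–17:30: 10:30–11:45, 12:00–13:15, 14:00–14:15, 14:30–15:00, 15:45–17:30.
Liang free within 10:30–17:30: 11:15–12:00, 13:15–13:45, 14:30–14:45, 16:15–17:15.
Aarav ∩ Grace: 11:30–11:45, 12:00–13:15, 16:15–16:30.
Aarav ∩ Grace ∩ Liang: 11:30–11:45, 16:15–16:30.
Aarav ∩ Grace ∩ Liang ∩ Jamal: 11:30–11:45, 16:15–16:30.
Aarav ∩ Grace ∩ Liang ∩ Jamal ∩ Thandi: 11:30–11:45, 16:15–16:30.
Windows ≥ 45 min: (none).

none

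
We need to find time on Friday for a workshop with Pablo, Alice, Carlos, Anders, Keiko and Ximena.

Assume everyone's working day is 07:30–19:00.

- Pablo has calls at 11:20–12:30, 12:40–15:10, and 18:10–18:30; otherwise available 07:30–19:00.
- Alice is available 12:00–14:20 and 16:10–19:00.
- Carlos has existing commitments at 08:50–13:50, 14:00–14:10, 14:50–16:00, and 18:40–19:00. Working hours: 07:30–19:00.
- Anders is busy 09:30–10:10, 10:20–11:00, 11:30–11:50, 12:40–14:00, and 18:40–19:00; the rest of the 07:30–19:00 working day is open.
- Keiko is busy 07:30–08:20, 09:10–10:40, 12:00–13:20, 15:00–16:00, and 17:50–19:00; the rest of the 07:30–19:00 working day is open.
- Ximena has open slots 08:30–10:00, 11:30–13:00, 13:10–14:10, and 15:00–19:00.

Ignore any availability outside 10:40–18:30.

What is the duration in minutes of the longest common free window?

Pablo free within 07:30–19:00: 07:30–11:20, 12:30–12:40, 15:10–18:10, 18:30–19:00.
Carlos free within 07:30–19:00: 07:30–08:50, 13:50–14:00, 14:10–14:50, 16:00–18:40.
Anders free within 07:30–19:00: 07:30–09:30, 10:10–10:20, 11:00–11:30, 11:50–12:40, 14:00–18:40.
Keiko free within 07:30–19:00: 08:20–09:10, 10:40–12:00, 13:20–15:00, 16:00–17:50.
Pablo ∩ Alice: 12:30–12:40, 16:10–18:10, 18:30–19:00.
Pablo ∩ Alice ∩ Carlos: 16:10–18:10, 18:30–18:40.
Pablo ∩ Alice ∩ Carlos ∩ Anders: 16:10–18:10, 18:30–18:40.
Pablo ∩ Alice ∩ Carlos ∩ Anders ∩ Keiko: 16:10–17:50.
Pablo ∩ Alice ∩ Carlos ∩ Anders ∩ Keiko ∩ Ximena: 16:10–17:50.
Restricted to 10:40–18:30: 16:10–17:50.
Single common window of 100 minutes.

100 minutes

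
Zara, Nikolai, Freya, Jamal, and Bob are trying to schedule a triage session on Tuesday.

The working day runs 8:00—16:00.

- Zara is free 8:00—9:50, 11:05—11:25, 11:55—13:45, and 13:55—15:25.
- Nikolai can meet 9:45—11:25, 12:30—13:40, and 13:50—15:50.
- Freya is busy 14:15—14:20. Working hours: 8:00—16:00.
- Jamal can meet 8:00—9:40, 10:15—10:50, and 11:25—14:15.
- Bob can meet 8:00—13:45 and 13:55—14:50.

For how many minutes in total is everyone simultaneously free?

90 minutes

Freya free within 08:00–16:00: 08:00–14:15, 14:20–16:00.
Zara ∩ Nikolai: 09:45–09:50, 11:05–11:25, 12:30–13:40, 13:55–15:25.
Zara ∩ Nikolai ∩ Freya: 09:45–09:50, 11:05–11:25, 12:30–13:40, 13:55–14:15, 14:20–15:25.
Zara ∩ Nikolai ∩ Freya ∩ Jamal: 12:30–13:40, 13:55–14:15.
Zara ∩ Nikolai ∩ Freya ∩ Jamal ∩ Bob: 12:30–13:40, 13:55–14:15.
Total common minutes: 70 + 20 = 90.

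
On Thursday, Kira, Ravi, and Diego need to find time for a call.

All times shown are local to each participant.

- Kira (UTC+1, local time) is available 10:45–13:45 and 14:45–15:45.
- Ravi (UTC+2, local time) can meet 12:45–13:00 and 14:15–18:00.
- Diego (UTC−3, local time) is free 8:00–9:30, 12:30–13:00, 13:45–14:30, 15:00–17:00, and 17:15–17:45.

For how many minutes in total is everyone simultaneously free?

15 minutes

Kira → UTC: 09:45–12:45, 13:45–14:45.
Ravi → UTC: 10:45–11:00, 12:15–16:00.
Diego → UTC: 11:00–12:30, 15:30–16:00, 16:45–17:30, 18:00–20:00, 20:15–20:45.
Kira ∩ Ravi: 10:45–11:00, 12:15–12:45, 13:45–14:45.
Kira ∩ Ravi ∩ Diego: 12:15–12:30.
Total common minutes: 15.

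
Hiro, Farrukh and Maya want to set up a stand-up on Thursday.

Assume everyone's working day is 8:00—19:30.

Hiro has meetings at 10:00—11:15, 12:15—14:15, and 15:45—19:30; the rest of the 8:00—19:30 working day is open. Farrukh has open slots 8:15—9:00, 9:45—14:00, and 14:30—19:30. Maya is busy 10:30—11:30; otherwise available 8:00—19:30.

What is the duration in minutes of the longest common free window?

75 minutes

Hiro free within 08:00–19:30: 08:00–10:00, 11:15–12:15, 14:15–15:45.
Maya free within 08:00–19:30: 08:00–10:30, 11:30–19:30.
Hiro ∩ Farrukh: 08:15–09:00, 09:45–10:00, 11:15–12:15, 14:30–15:45.
Hiro ∩ Farrukh ∩ Maya: 08:15–09:00, 09:45–10:00, 11:30–12:15, 14:30–15:45.
Common window lengths: 45, 15, 45, 75 min; longest is 75.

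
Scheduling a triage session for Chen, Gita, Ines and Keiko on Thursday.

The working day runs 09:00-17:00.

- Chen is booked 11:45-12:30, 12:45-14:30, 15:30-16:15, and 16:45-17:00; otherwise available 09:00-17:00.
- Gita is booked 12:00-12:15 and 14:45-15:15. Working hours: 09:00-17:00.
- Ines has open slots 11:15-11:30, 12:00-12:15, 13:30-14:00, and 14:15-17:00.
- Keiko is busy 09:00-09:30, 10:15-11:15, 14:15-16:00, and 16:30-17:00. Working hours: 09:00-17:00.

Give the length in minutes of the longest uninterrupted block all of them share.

15 minutes

Chen free within 09:00–17:00: 09:00–11:45, 12:30–12:45, 14:30–15:30, 16:15–16:45.
Gita free within 09:00–17:00: 09:00–12:00, 12:15–14:45, 15:15–17:00.
Keiko free within 09:00–17:00: 09:30–10:15, 11:15–14:15, 16:00–16:30.
Chen ∩ Gita: 09:00–11:45, 12:30–12:45, 14:30–14:45, 15:15–15:30, 16:15–16:45.
Chen ∩ Gita ∩ Ines: 11:15–11:30, 14:30–14:45, 15:15–15:30, 16:15–16:45.
Chen ∩ Gita ∩ Ines ∩ Keiko: 11:15–11:30, 16:15–16:30.
Common window lengths: 15, 15 min; longest is 15.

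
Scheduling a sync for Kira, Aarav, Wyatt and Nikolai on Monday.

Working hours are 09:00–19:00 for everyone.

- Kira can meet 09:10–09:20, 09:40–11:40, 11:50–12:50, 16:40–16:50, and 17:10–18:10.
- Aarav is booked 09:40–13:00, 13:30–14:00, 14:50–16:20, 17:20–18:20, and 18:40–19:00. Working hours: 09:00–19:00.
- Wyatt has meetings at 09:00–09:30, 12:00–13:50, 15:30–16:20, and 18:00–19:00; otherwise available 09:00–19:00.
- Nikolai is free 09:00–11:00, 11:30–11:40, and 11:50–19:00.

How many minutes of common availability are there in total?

20 minutes

Aarav free within 09:00–19:00: 09:00–09:40, 13:00–13:30, 14:00–14:50, 16:20–17:20, 18:20–18:40.
Wyatt free within 09:00–19:00: 09:30–12:00, 13:50–15:30, 16:20–18:00.
Kira ∩ Aarav: 09:10–09:20, 16:40–16:50, 17:10–17:20.
Kira ∩ Aarav ∩ Wyatt: 16:40–16:50, 17:10–17:20.
Kira ∩ Aarav ∩ Wyatt ∩ Nikolai: 16:40–16:50, 17:10–17:20.
Total common minutes: 10 + 10 = 20.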